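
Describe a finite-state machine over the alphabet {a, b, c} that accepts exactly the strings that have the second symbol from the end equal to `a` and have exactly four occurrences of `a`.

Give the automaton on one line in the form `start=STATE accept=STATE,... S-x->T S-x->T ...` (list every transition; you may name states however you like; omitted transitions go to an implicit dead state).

start=q0 accept=q4,q7 q0-a->q1 q0-b->q0 q0-c->q0 q1-a->q2 q1-b->q1 q1-c->q1 q2-a->q3 q2-b->q2 q2-c->q2 q3-a->q4 q3-b->q5 q3-c->q5 q4-a->q6 q4-b->q7 q4-c->q7 q5-a->q8 q5-b->q5 q5-c->q5 q6-a->q6 q6-b->q6 q6-c->q6 q7-a->q6 q7-b->q6 q7-c->q6 q8-a->q6 q8-b->q7 q8-c->q7

Handle the two conditions separately and then intersect. The first has 13 states tracking the last 2 symbols read; the second has 6 states tracking the count of `a`s, saturating at 5. A product state is a pair (one from each), accepting exactly when both do. Minimizing collapses redundant product states.
9 states suffice.
        a   b   c  
>  q0   q1  q0  q0 
   q1   q2  q1  q1 
   q2   q3  q2  q2 
   q3   q4  q5  q5 
 * q4   q6  q7  q7 
   q5   q8  q5  q5 
   q6   q6  q6  q6 
 * q7   q6  q6  q6 
   q8   q6  q7  q7 
(> = start, * = accepting)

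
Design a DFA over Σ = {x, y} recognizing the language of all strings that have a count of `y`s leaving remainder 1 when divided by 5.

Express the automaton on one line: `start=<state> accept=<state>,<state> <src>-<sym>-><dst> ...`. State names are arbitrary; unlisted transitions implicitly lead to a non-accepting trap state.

Keep the running count of `y`s modulo 5: each `y` advances along the cycle q0 → q1 → q2 → q3 → q4 → q0 while other symbols loop. Accept at q1.
        x   y  
>  q0   q0  q1 
 * q1   q1  q2 
   q2   q2  q3 
   q3   q3  q4 
   q4   q4  q0 
(> = start, * = accepting)

start=q0 accept=q1 q0-x->q0 q0-y->q1 q1-x->q1 q1-y->q2 q2-x->q2 q2-y->q3 q3-x->q3 q3-y->q4 q4-x->q4 q4-y->q0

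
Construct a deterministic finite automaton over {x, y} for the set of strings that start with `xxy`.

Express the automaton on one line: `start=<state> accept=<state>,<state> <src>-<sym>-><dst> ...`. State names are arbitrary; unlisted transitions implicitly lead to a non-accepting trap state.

start=q0 accept=q3 q0-x->q1 q0-y->q4 q1-x->q2 q1-y->q4 q2-x->q4 q2-y->q3 q3-x->q3 q3-y->q3 q4-x->q4 q4-y->q4

Walk along `xxy` while the input agrees: from q0 take `x` to q1, and so on. Any deviation drops to the rejecting sink q4. Once q3 is reached the prefix is confirmed and every continuation is accepted.
A 5-state machine:
        x   y  
>  q0   q1  q4 
   q1   q2  q4 
   q2   q4  q3 
 * q3   q3  q3 
   q4   q4  q4 
(> = start, * = accepting)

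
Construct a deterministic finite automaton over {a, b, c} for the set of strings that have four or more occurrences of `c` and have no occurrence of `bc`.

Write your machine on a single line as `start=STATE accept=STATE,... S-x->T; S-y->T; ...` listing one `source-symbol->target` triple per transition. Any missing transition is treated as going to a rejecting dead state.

Build one automaton per condition and run them in lockstep. The first has 6 states tracking the count of `c`s, saturating at 5; the second has 3 states tracking partial matches of the forbidden pattern `bc`. A product state is a pair (one from each), accepting exactly when both do.
A 17-state machine:
          a    b    c  
>  S0     S0   S1   S2 
   S1     S0   S1   S3 
   S2     S2   S4   S5 
   S3     S3   S3   S6 
   S4     S2   S4   S6 
   S5     S5   S7   S8 
   S6     S6   S6   S9 
   S7     S5   S7   S9 
   S8     S8  S10  S11 
   S9     S9   S9  S12 
   S10    S8  S10  S12 
 * S11   S11  S13  S14 
   S12   S12  S12  S15 
 * S13   S11  S13  S15 
 * S14   S14  S16  S14 
   S15   S15  S15  S15 
 * S16   S14  S16  S15 
(> = start, * = accepting)

start=S0; accept=S11,S13,S14,S16; S0-a->S0; S0-b->S1; S0-c->S2; S1-a->S0; S1-b->S1; S1-c->S3; S2-a->S2; S2-b->S4; S2-c->S5; S3-a->S3; S3-b->S3; S3-c->S6; S4-a->S2; S4-b->S4; S4-c->S6; S5-a->S5; S5-b->S7; S5-c->S8; S6-a->S6; S6-b->S6; S6-c->S9; S7-a->S5; S7-b->S7; S7-c->S9; S8-a->S8; S8-b->S10; S8-c->S11; S9-a->S9; S9-b->S9; S9-c->S12; S10-a->S8; S10-b->S10; S10-c->S12; S11-a->S11; S11-b->S13; S11-c->S14; S12-a->S12; S12-b->S12; S12-c->S15; S13-a->S11; S13-b->S13; S13-c->S15; S14-a->S14; S14-b->S16; S14-c->S14; S15-a->S15; S15-b->S15; S15-c->S15; S16-a->S14; S16-b->S16; S16-c->S15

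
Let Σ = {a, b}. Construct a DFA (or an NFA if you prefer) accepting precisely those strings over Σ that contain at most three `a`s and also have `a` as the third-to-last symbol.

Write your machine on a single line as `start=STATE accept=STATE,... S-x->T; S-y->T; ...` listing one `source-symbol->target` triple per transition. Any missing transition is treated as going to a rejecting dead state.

Run two small machines in parallel and take their product. One (5 states) tracks the count of `a`s, saturating at 4; the other (15 states) tracks the last 3 symbols read. Each combined state is a pair, one component from each; accept when both components accept. After merging equivalent states the machine shrinks.
A 20-state machine:
          a    b  
>  S0     S1   S0 
   S1     S2   S3 
   S2     S4   S5 
   S3     S6   S7 
 * S4     S8   S9 
 * S5    S10  S11 
 * S6    S12  S13 
 * S7    S14  S15 
   S8     S8   S8 
 * S9     S8  S16 
 * S10    S8  S17 
 * S11   S18  S19 
   S12    S8   S9 
   S13   S10  S11 
   S14   S12  S13 
   S15   S14  S15 
 * S16    S8   S8 
   S17    S8  S16 
   S18    S8  S17 
   S19   S18  S19 
(> = start, * = accepting)

start=S0; accept=S4,S5,S6,S7,S9,S10,S11,S16; S0-a->S1; S0-b->S0; S1-a->S2; S1-b->S3; S2-a->S4; S2-b->S5; S3-a->S6; S3-b->S7; S4-a->S8; S4-b->S9; S5-a->S10; S5-b->S11; S6-a->S12; S6-b->S13; S7-a->S14; S7-b->S15; S8-a->S8; S8-b->S8; S9-a->S8; S9-b->S16; S10-a->S8; S10-b->S17; S11-a->S18; S11-b->S19; S12-a->S8; S12-b->S9; S13-a->S10; S13-b->S11; S14-a->S12; S14-b->S13; S15-a->S14; S15-b->S15; S16-a->S8; S16-b->S8; S17-a->S8; S17-b->S16; S18-a->S8; S18-b->S17; S19-a->S18; S19-b->S19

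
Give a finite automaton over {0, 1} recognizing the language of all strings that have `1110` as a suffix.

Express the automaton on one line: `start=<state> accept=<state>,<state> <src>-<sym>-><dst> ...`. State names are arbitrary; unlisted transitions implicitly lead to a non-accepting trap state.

Remember how much of `1110` the current input suffix matches. State q0 means no match yet; q1 means the last symbol is `1`; q2 means the last 2 symbols are `11`; q3 means the last 3 symbols are `111`; q4 means the last 4 symbols are `1110`. Only q4 accepts. On a mismatch, fall back to the longest proper suffix that is still a prefix of `1110`.
With 5 states:
        0   1  
>  q0   q0  q1 
   q1   q0  q2 
   q2   q0  q3 
   q3   q4  q3 
 * q4   q0  q1 
(> = start, * = accepting)

start=q0 accept=q4 q0-0->q0 q0-1->q1 q1-0->q0 q1-1->q2 q2-0->q0 q2-1->q3 q3-0->q4 q3-1->q3 q4-0->q0 q4-1->q1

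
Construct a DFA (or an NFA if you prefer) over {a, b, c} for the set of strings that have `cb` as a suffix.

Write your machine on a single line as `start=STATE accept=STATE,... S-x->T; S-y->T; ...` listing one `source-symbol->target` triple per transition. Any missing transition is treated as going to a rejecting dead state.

Let each state record the length of the longest suffix of the input read so far that is also a prefix of `cb`. q1 means the last symbol is `c`; q2 means the last 2 symbols are `cb`. Accept only at q2, where the string currently ends in `cb`.
        a   b   c  
>  q0   q0  q0  q1 
   q1   q0  q2  q1 
 * q2   q0  q0  q1 
(> = start, * = accepting)

start=q0; accept=q2; q0-a->q0; q0-b->q0; q0-c->q1; q1-a->q0; q1-b->q2; q1-c->q1; q2-a->q0; q2-b->q0; q2-c->q1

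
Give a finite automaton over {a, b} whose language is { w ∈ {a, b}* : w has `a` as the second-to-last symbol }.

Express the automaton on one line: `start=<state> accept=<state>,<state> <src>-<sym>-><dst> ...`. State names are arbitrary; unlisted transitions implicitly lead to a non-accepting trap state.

Because acceptance depends on a position counted from the end, the machine has to buffer the most recent 2 symbols. Make each state the string of the last up-to-2 symbols read; on input `x` shift the window left and append `x`. Accept when the buffered window has length 2 and begins with `a`.
        a   b  
>  q0   q1  q2 
   q1   q3  q4 
   q2   q5  q6 
 * q3   q3  q4 
 * q4   q5  q6 
   q5   q3  q4 
   q6   q5  q6 
(> = start, * = accepting)

start=q0 accept=q3,q4 q0-a->q1 q0-b->q2 q1-a->q3 q1-b->q4 q2-a->q5 q2-b->q6 q3-a->q3 q3-b->q4 q4-a->q5 q4-b->q6 q5-a->q3 q5-b->q4 q6-a->q5 q6-b->q6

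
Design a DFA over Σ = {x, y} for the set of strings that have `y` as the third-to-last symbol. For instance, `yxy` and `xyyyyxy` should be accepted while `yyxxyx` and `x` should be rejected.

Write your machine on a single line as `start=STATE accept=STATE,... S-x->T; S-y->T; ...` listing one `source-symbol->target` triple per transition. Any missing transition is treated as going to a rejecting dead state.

start=q0; accept=q11,q12,q13,q14; q0-x->q1; q0-y->q2; q1-x->q3; q1-y->q4; q2-x->q5; q2-y->q6; q3-x->q7; q3-y->q8; q4-x->q9; q4-y->q10; q5-x->q11; q5-y->q12; q6-x->q13; q6-y->q14; q7-x->q7; q7-y->q8; q8-x->q9; q8-y->q10; q9-x->q11; q9-y->q12; q10-x->q13; q10-y->q14; q11-x->q7; q11-y->q8; q12-x->q9; q12-y->q10; q13-x->q11; q13-y->q12; q14-x->q13; q14-y->q14

A DFA must remember the last 3 symbols (since which symbol is third-to-last isn't known until the input ends). Use one state per possible window of the last ≤3 symbols; accept from those whose window starts with `y`.
15 states suffice.
          x    y  
>  q0     q1   q2 
   q1     q3   q4 
   q2     q5   q6 
   q3     q7   q8 
   q4     q9  q10 
   q5    q11  q12 
   q6    q13  q14 
   q7     q7   q8 
   q8     q9  q10 
   q9    q11  q12 
   q10   q13  q14 
 * q11    q7   q8 
 * q12    q9  q10 
 * q13   q11  q12 
 * q14   q13  q14 
(> = start, * = accepting)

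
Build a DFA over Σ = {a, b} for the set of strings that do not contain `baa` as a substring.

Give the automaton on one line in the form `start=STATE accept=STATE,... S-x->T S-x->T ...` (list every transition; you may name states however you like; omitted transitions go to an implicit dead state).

start=q0 accept=q0,q1,q2 q0-a->q0 q0-b->q1 q1-a->q2 q1-b->q1 q2-a->q3 q2-b->q1 q3-a->q3 q3-b->q3

This is the complement of 'contains `baa`'. Use the same substring-matching states — q0 through q3 holding how much of `baa` has just been matched — but flip the accepting set: everything except the trap q3 accepts.
With 4 states:
        a   b  
>* q0   q0  q1 
 * q1   q2  q1 
 * q2   q3  q1 
   q3   q3  q3 
(> = start, * = accepting)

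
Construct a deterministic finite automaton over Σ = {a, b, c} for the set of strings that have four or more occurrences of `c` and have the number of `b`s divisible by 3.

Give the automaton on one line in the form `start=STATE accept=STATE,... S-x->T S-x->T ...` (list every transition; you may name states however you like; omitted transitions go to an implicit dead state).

start=s0 accept=s11 s0-a->s0 s0-b->s1 s0-c->s2 s1-a->s1 s1-b->s3 s1-c->s4 s2-a->s2 s2-b->s4 s2-c->s5 s3-a->s3 s3-b->s0 s3-c->s6 s4-a->s4 s4-b->s6 s4-c->s7 s5-a->s5 s5-b->s7 s5-c->s8 s6-a->s6 s6-b->s2 s6-c->s9 s7-a->s7 s7-b->s9 s7-c->s10 s8-a->s8 s8-b->s10 s8-c->s11 s9-a->s9 s9-b->s5 s9-c->s12 s10-a->s10 s10-b->s12 s10-c->s13 s11-a->s11 s11-b->s13 s11-c->s11 s12-a->s12 s12-b->s8 s12-c->s14 s13-a->s13 s13-b->s14 s13-c->s13 s14-a->s14 s14-b->s11 s14-c->s14

Handle the two conditions separately and then intersect. One (6 states) tracks the count of `c`s, saturating at 5; the other (3 states) tracks the count of `b`s modulo 3. Each combined state is a pair, one component from each; accept when both components accept. Equivalent product states are then merged.
A 15-state machine:
          a    b    c  
>  s0     s0   s1   s2 
   s1     s1   s3   s4 
   s2     s2   s4   s5 
   s3     s3   s0   s6 
   s4     s4   s6   s7 
   s5     s5   s7   s8 
   s6     s6   s2   s9 
   s7     s7   s9  s10 
   s8     s8  s10  s11 
   s9     s9   s5  s12 
   s10   s10  s12  s13 
 * s11   s11  s13  s11 
   s12   s12   s8  s14 
   s13   s13  s14  s13 
   s14   s14  s11  s14 
(> = start, * = accepting)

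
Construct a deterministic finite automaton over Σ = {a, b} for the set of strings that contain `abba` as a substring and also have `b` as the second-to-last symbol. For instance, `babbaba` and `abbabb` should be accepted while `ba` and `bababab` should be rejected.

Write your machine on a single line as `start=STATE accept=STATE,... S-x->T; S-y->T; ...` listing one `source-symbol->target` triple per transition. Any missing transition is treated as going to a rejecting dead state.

start=q0; accept=q4,q7; q0-a->q1; q0-b->q0; q1-a->q1; q1-b->q2; q2-a->q1; q2-b->q3; q3-a->q4; q3-b->q0; q4-a->q5; q4-b->q6; q5-a->q5; q5-b->q6; q6-a->q4; q6-b->q7; q7-a->q4; q7-b->q7

Build one automaton per condition and run them in lockstep. One (5 states) tracks whether and how much of `abba` has been seen; the other (7 states) tracks the last 2 symbols read. Each combined state is a pair, one component from each; accept when both components accept. Equivalent product states are then merged.
With 8 states:
        a   b  
>  q0   q1  q0 
   q1   q1  q2 
   q2   q1  q3 
   q3   q4  q0 
 * q4   q5  q6 
   q5   q5  q6 
   q6   q4  q7 
 * q7   q4  q7 
(> = start, * = accepting)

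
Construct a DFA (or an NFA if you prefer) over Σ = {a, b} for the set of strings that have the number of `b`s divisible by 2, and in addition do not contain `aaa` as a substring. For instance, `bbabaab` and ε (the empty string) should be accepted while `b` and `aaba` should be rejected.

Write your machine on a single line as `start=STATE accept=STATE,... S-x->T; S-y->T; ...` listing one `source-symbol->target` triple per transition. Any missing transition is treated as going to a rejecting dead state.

Run two small machines in parallel and take their product. One (2 states) tracks the count of `b`s modulo 2; the other (4 states) tracks partial matches of the forbidden pattern `aaa`. Each combined state is a pair, one component from each; accept when both components accept. Minimizing collapses redundant product states.
7 states suffice.
        a   b  
>* S0   S1  S2 
 * S1   S3  S2 
   S2   S4  S0 
 * S3   S5  S2 
   S4   S6  S0 
   S5   S5  S5 
   S6   S5  S0 
(> = start, * = accepting)

start=S0; accept=S0,S1,S3; S0-a->S1; S0-b->S2; S1-a->S3; S1-b->S2; S2-a->S4; S2-b->S0; S3-a->S5; S3-b->S2; S4-a->S6; S4-b->S0; S5-a->S5; S5-b->S5; S6-a->S5; S6-b->S0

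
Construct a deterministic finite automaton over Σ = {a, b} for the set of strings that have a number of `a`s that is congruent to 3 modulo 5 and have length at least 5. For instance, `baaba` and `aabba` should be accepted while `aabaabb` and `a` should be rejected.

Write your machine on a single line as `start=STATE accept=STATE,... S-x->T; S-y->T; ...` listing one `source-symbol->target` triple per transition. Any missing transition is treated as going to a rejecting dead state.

Build one automaton per condition and run them in lockstep. One (5 states) tracks the count of `a`s modulo 5; the other (7 states) tracks the input length, saturating at 6. Each combined state is a pair, one component from each; accept when both components accept. Minimizing collapses redundant product states.
A 13-state machine:
          a    b  
>  S0     S1   S2 
   S1     S3   S4 
   S2     S4   S5 
   S3     S6   S7 
   S4     S7   S8 
   S5     S8   S5 
   S6     S9  S10 
   S7    S10  S11 
   S8    S11   S8 
   S9     S5   S9 
   S10    S9  S12 
   S11   S12  S11 
 * S12    S9  S12 
(> = start, * = accepting)

start=S0; accept=S12; S0-a->S1; S0-b->S2; S1-a->S3; S1-b->S4; S2-a->S4; S2-b->S5; S3-a->S6; S3-b->S7; S4-a->S7; S4-b->S8; S5-a->S8; S5-b->S5; S6-a->S9; S6-b->S10; S7-a->S10; S7-b->S11; S8-a->S11; S8-b->S8; S9-a->S5; S9-b->S9; S10-a->S9; S10-b->S12; S11-a->S12; S11-b->S11; S12-a->S9; S12-b->S12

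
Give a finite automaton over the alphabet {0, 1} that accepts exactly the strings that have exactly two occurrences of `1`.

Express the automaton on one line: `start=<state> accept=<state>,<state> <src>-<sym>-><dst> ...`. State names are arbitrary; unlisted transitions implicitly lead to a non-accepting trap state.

Count `1`s, saturating at 3: states A through C mean 0 through 2 `1`s seen; D means more than 2. Each `1` increments (capped at D); other symbols loop. Accept from {C}.
With 4 states:
       0  1 
>  A   A  B 
   B   B  C 
 * C   C  D 
   D   D  D 
(> = start, * = accepting)

start=A accept=C A-0->A A-1->B B-0->B B-1->C C-0->C C-1->D D-0->D D-1->D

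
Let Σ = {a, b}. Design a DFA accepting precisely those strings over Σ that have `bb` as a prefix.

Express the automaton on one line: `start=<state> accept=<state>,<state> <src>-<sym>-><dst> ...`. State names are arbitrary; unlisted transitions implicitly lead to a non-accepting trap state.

start=S0 accept=S2 S0-a->S3 S0-b->S1 S1-a->S3 S1-b->S2 S2-a->S2 S2-b->S2 S3-a->S3 S3-b->S3

Check the first 2 symbols one by one: S0 through S1 record how many have matched `bb` so far; any wrong symbol goes to the dead state S3. After all 2 match we enter the accepting sink S2.
4 states suffice.
        a   b  
>  S0   S3  S1 
   S1   S3  S2 
 * S2   S2  S2 
   S3   S3  S3 
(> = start, * = accepting)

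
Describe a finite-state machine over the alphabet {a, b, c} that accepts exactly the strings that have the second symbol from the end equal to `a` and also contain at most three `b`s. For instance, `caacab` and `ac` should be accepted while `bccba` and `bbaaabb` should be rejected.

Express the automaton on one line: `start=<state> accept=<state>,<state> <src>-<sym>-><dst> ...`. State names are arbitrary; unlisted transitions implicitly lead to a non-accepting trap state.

Handle the two conditions separately and then intersect. One (13 states) tracks the last 2 symbols read; the other (5 states) tracks the count of `b`s, saturating at 4. Each combined state is a pair, one component from each; accept when both components accept. Equivalent product states are then merged.
          a    b    c  
>  q0     q1   q2   q0 
   q1     q3   q4   q5 
   q2     q6   q7   q2 
 * q3     q3   q4   q5 
 * q4     q6   q7   q2 
 * q5     q1   q2   q0 
   q6     q8   q9   q4 
   q7    q10  q11   q7 
 * q8     q8   q9   q4 
 * q9    q10  q11   q7 
   q10   q12  q13   q9 
   q11   q14  q15  q11 
 * q12   q12  q13   q9 
 * q13   q14  q15  q11 
   q14   q16  q15  q13 
   q15   q15  q15  q15 
 * q16   q16  q15  q13 
(> = start, * = accepting)

start=q0 accept=q3,q4,q5,q8,q9,q12,q13,q16 q0-a->q1 q0-b->q2 q0-c->q0 q1-a->q3 q1-b->q4 q1-c->q5 q2-a->q6 q2-b->q7 q2-c->q2 q3-a->q3 q3-b->q4 q3-c->q5 q4-a->q6 q4-b->q7 q4-c->q2 q5-a->q1 q5-b->q2 q5-c->q0 q6-a->q8 q6-b->q9 q6-c->q4 q7-a->q10 q7-b->q11 q7-c->q7 q8-a->q8 q8-b->q9 q8-c->q4 q9-a->q10 q9-b->q11 q9-c->q7 q10-a->q12 q10-b->q13 q10-c->q9 q11-a->q14 q11-b->q15 q11-c->q11 q12-a->q12 q12-b->q13 q12-c->q9 q13-a->q14 q13-b->q15 q13-c->q11 q14-a->q16 q14-b->q15 q14-c->q13 q15-a->q15 q15-b->q15 q15-c->q15 q16-a->q16 q16-b->q15 q16-c->q13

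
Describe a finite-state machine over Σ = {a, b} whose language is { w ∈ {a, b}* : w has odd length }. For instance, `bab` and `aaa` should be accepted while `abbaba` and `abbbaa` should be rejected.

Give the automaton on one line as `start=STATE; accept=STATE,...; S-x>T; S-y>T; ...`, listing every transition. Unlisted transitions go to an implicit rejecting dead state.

Count input length modulo 2: every symbol advances one step around the cycle s0 → s1 → s0. Accept at s1.
        a   b  
>  s0   s1  s1 
 * s1   s0  s0 
(> = start, * = accepting)

start=s0; accept=s1; s0-a>s1; s0-b>s1; s1-a>s0; s1-b>s0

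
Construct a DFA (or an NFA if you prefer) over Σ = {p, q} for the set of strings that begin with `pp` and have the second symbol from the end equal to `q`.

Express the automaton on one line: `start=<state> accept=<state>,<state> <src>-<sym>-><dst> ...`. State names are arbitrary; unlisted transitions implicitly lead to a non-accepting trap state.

start=S0 accept=S9,S10 S0-p->S1 S0-q->S2 S1-p->S3 S1-q->S4 S2-p->S5 S2-q->S6 S3-p->S3 S3-q->S7 S4-p->S5 S4-q->S6 S5-p->S8 S5-q->S4 S6-p->S5 S6-q->S6 S7-p->S9 S7-q->S10 S8-p->S8 S8-q->S4 S9-p->S3 S9-q->S7 S10-p->S9 S10-q->S10

Handle the two conditions separately and then intersect. The first has 4 states tracking whether the input so far still matches the prefix `pp`; the second has 7 states tracking the last 2 symbols read. A product state is a pair (one from each), accepting exactly when both do.
An 11-state machine:
          p    q  
>  S0     S1   S2 
   S1     S3   S4 
   S2     S5   S6 
   S3     S3   S7 
   S4     S5   S6 
   S5     S8   S4 
   S6     S5   S6 
   S7     S9  S10 
   S8     S8   S4 
 * S9     S3   S7 
 * S10    S9  S10 
(> = start, * = accepting)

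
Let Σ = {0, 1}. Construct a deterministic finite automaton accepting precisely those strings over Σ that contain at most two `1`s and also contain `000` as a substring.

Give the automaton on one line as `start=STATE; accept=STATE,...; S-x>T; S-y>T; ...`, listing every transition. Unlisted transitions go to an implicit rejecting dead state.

Run two small machines in parallel and take their product. The first has 4 states tracking the count of `1`s, saturating at 3; the second has 4 states tracking whether and how much of `000` has been seen. A product state is a pair (one from each), accepting exactly when both do.
          0    1  
>  q0     q1   q2 
   q1     q3   q2 
   q2     q4   q5 
   q3     q6   q2 
   q4     q7   q5 
   q5     q8   q9 
 * q6     q6  q10 
   q7    q10   q5 
   q8    q11   q9 
   q9    q12   q9 
 * q10   q10  q13 
   q11   q13   q9 
   q12   q14   q9 
 * q13   q13  q15 
   q14   q15   q9 
   q15   q15  q15 
(> = start, * = accepting)

start=q0; accept=q6,q10,q13; q0-0>q1; q0-1>q2; q1-0>q3; q1-1>q2; q2-0>q4; q2-1>q5; q3-0>q6; q3-1>q2; q4-0>q7; q4-1>q5; q5-0>q8; q5-1>q9; q6-0>q6; q6-1>q10; q7-0>q10; q7-1>q5; q8-0>q11; q8-1>q9; q9-0>q12; q9-1>q9; q10-0>q10; q10-1>q13; q11-0>q13; q11-1>q9; q12-0>q14; q12-1>q9; q13-0>q13; q13-1>q15; q14-0>q15; q14-1>q9; q15-0>q15; q15-1>q15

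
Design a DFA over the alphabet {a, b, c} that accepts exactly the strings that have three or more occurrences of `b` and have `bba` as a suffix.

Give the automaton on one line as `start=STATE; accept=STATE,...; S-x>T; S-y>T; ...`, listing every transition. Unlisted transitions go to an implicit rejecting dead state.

Run two small machines in parallel and take their product. The first has 5 states tracking the count of `b`s, saturating at 4; the second has 4 states tracking how much of the suffix `bba` has currently been matched. A product state is a pair (one from each), accepting exactly when both do.
A 15-state machine:
          a    b    c  
>  q0     q0   q1   q0 
   q1     q2   q3   q2 
   q2     q2   q4   q2 
   q3     q5   q6   q7 
   q4     q7   q6   q7 
   q5     q7   q8   q7 
   q6     q9  q10  q11 
   q7     q7   q8   q7 
   q8    q11  q10  q11 
 * q9    q11  q12  q11 
   q10   q13  q10  q14 
   q11   q11  q12  q11 
   q12   q14  q10  q14 
 * q13   q14  q12  q14 
   q14   q14  q12  q14 
(> = start, * = accepting)

start=q0; accept=q9,q13; q0-a>q0; q0-b>q1; q0-c>q0; q1-a>q2; q1-b>q3; q1-c>q2; q2-a>q2; q2-b>q4; q2-c>q2; q3-a>q5; q3-b>q6; q3-c>q7; q4-a>q7; q4-b>q6; q4-c>q7; q5-a>q7; q5-b>q8; q5-c>q7; q6-a>q9; q6-b>q10; q6-c>q11; q7-a>q7; q7-b>q8; q7-c>q7; q8-a>q11; q8-b>q10; q8-c>q11; q9-a>q11; q9-b>q12; q9-c>q11; q10-a>q13; q10-b>q10; q10-c>q14; q11-a>q11; q11-b>q12; q11-c>q11; q12-a>q14; q12-b>q10; q12-c>q14; q13-a>q14; q13-b>q12; q13-c>q14; q14-a>q14; q14-b>q12; q14-c>q14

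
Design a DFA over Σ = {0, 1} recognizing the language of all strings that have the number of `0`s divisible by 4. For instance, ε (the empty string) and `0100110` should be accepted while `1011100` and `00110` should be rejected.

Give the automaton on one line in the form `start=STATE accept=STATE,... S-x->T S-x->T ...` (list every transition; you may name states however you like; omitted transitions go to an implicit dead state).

The only thing that matters is how many `0`s have appeared, reduced mod 4. Use one state per residue: s0 for 0, …, s3 for 3. Reading `0` moves to the next residue; anything else stays put. s0 is accepting.
4 states suffice.
        0   1  
>* s0   s1  s0 
   s1   s2  s1 
   s2   s3  s2 
   s3   s0  s3 
(> = start, * = accepting)

start=s0 accept=s0 s0-0->s1 s0-1->s0 s1-0->s2 s1-1->s1 s2-0->s3 s2-1->s2 s3-0->s0 s3-1->s3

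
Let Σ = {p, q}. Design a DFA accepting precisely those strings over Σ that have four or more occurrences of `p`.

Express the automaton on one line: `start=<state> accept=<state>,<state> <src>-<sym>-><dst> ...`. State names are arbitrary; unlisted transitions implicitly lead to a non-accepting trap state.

start=A accept=E,F A-p->B A-q->A B-p->C B-q->B C-p->D C-q->C D-p->E D-q->D E-p->F E-q->E F-p->F F-q->F

Only the number of `p`s matters, and only up to 5. Make a chain A → B → C → D → E → F advanced by each `p` (with F absorbing); every other symbol self-loops. The accepting set is {E, F}.
       p  q 
>  A   B  A 
   B   C  B 
   C   D  C 
   D   E  D 
 * E   F  E 
 * F   F  F 
(> = start, * = accepting)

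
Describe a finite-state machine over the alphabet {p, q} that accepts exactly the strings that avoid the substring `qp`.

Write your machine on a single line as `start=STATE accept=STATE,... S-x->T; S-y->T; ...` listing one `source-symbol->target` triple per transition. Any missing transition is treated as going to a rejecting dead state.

Track partial matches of the forbidden pattern `qp`. State S2 is a dead state reached once `qp` has occurred; every other state accepts. S0 means no part of `qp` is currently matched.
With 3 states:
        p   q  
>* S0   S0  S1 
 * S1   S2  S1 
   S2   S2  S2 
(> = start, * = accepting)

start=S0; accept=S0,S1; S0-p->S0; S0-q->S1; S1-p->S2; S1-q->S1; S2-p->S2; S2-q->S2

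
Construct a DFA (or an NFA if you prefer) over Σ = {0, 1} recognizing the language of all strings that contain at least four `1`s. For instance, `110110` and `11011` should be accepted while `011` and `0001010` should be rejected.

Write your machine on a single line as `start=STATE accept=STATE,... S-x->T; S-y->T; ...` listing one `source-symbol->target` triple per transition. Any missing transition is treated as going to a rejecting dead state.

start=S0; accept=S4,S5; S0-0->S0; S0-1->S1; S1-0->S1; S1-1->S2; S2-0->S2; S2-1->S3; S3-0->S3; S3-1->S4; S4-0->S4; S4-1->S5; S5-0->S5; S5-1->S5

Only the number of `1`s matters, and only up to 5. Make a chain S0 → S1 → S2 → S3 → S4 → S5 advanced by each `1` (with S5 absorbing); every other symbol self-loops. The accepting set is {S4, S5}.
With 6 states:
        0   1  
>  S0   S0  S1 
   S1   S1  S2 
   S2   S2  S3 
   S3   S3  S4 
 * S4   S4  S5 
 * S5   S5  S5 
(> = start, * = accepting)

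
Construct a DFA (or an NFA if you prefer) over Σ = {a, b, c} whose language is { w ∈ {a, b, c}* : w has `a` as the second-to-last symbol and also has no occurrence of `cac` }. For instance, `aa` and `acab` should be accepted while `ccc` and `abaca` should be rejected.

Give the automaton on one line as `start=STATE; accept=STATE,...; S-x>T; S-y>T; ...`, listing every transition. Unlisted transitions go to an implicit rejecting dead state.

Run two small machines in parallel and take their product. One (13 states) tracks the last 2 symbols read; the other (4 states) tracks partial matches of the forbidden pattern `cac`. Each combined state is a pair, one component from each; accept when both components accept.
          a    b    c  
>  q0     q1   q2   q3 
   q1     q4   q5   q6 
   q2     q7   q8   q9 
   q3    q10  q11  q12 
 * q4     q4   q5   q6 
 * q5     q7   q8   q9 
 * q6    q10  q11  q12 
   q7     q4   q5   q6 
   q8     q7   q8   q9 
   q9    q10  q11  q12 
   q10    q4   q5  q13 
   q11    q7   q8   q9 
   q12   q10  q11  q12 
   q13   q14  q15  q16 
   q14   q17  q18  q13 
   q15   q19  q20  q21 
   q16   q14  q15  q16 
   q17   q17  q18  q13 
   q18   q19  q20  q21 
   q19   q17  q18  q13 
   q20   q19  q20  q21 
   q21   q14  q15  q16 
(> = start, * = accepting)

start=q0; accept=q4,q5,q6; q0-a>q1; q0-b>q2; q0-c>q3; q1-a>q4; q1-b>q5; q1-c>q6; q2-a>q7; q2-b>q8; q2-c>q9; q3-a>q10; q3-b>q11; q3-c>q12; q4-a>q4; q4-b>q5; q4-c>q6; q5-a>q7; q5-b>q8; q5-c>q9; q6-a>q10; q6-b>q11; q6-c>q12; q7-a>q4; q7-b>q5; q7-c>q6; q8-a>q7; q8-b>q8; q8-c>q9; q9-a>q10; q9-b>q11; q9-c>q12; q10-a>q4; q10-b>q5; q10-c>q13; q11-a>q7; q11-b>q8; q11-c>q9; q12-a>q10; q12-b>q11; q12-c>q12; q13-a>q14; q13-b>q15; q13-c>q16; q14-a>q17; q14-b>q18; q14-c>q13; q15-a>q19; q15-b>q20; q15-c>q21; q16-a>q14; q16-b>q15; q16-c>q16; q17-a>q17; q17-b>q18; q17-c>q13; q18-a>q19; q18-b>q20; q18-c>q21; q19-a>q17; q19-b>q18; q19-c>q13; q20-a>q19; q20-b>q20; q20-c>q21; q21-a>q14; q21-b>q15; q21-c>q16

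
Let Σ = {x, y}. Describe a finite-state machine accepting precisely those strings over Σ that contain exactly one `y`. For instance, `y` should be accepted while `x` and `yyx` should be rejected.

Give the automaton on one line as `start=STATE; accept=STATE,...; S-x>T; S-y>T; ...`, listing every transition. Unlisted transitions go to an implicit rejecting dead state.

start=q0; accept=q1; q0-x>q0; q0-y>q1; q1-x>q1; q1-y>q2; q2-x>q2; q2-y>q2

Count `y`s, saturating at 2: state q0 means no `y` yet, q1 means one `y` seen, q2 means more than one. Each `y` increments (capped at q2); other symbols loop. Accept from {q1}.
        x   y  
>  q0   q0  q1 
 * q1   q1  q2 
   q2   q2  q2 
(> = start, * = accepting)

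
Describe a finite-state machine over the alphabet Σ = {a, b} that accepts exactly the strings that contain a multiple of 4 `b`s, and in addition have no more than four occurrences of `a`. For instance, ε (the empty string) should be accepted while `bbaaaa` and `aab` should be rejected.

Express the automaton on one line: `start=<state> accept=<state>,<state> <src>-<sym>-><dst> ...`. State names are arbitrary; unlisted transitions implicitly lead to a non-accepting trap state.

start=S0 accept=S0,S1,S3,S6,S10 S0-a->S1 S0-b->S2 S1-a->S3 S1-b->S4 S2-a->S4 S2-b->S5 S3-a->S6 S3-b->S7 S4-a->S7 S4-b->S8 S5-a->S8 S5-b->S9 S6-a->S10 S6-b->S11 S7-a->S11 S7-b->S12 S8-a->S12 S8-b->S13 S9-a->S13 S9-b->S0 S10-a->S14 S10-b->S15 S11-a->S15 S11-b->S16 S12-a->S16 S12-b->S17 S13-a->S17 S13-b->S1 S14-a->S14 S14-b->S14 S15-a->S14 S15-b->S18 S16-a->S18 S16-b->S19 S17-a->S19 S17-b->S3 S18-a->S14 S18-b->S20 S19-a->S20 S19-b->S6 S20-a->S14 S20-b->S10

Run two small machines in parallel and take their product. The first has 4 states tracking the count of `b`s modulo 4; the second has 6 states tracking the count of `a`s, saturating at 5. A product state is a pair (one from each), accepting exactly when both do. Minimizing collapses redundant product states.
A 21-state machine:
          a    b  
>* S0     S1   S2 
 * S1     S3   S4 
   S2     S4   S5 
 * S3     S6   S7 
   S4     S7   S8 
   S5     S8   S9 
 * S6    S10  S11 
   S7    S11  S12 
   S8    S12  S13 
   S9    S13   S0 
 * S10   S14  S15 
   S11   S15  S16 
   S12   S16  S17 
   S13   S17   S1 
   S14   S14  S14 
   S15   S14  S18 
   S16   S18  S19 
   S17   S19   S3 
   S18   S14  S20 
   S19   S20   S6 
   S20   S14  S10 
(> = start, * = accepting)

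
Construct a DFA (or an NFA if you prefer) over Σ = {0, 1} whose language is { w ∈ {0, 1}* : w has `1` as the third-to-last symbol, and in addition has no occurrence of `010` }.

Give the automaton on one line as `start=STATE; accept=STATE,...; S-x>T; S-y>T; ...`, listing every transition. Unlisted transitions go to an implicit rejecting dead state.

start=s0; accept=s7,s8,s9,s10; s0-0>s1; s0-1>s2; s1-0>s1; s1-1>s3; s2-0>s4; s2-1>s5; s3-0>s6; s3-1>s5; s4-0>s7; s4-1>s8; s5-0>s9; s5-1>s10; s6-0>s6; s6-1>s6; s7-0>s1; s7-1>s3; s8-0>s6; s8-1>s5; s9-0>s7; s9-1>s8; s10-0>s9; s10-1>s10

Run two small machines in parallel and take their product. The first has 15 states tracking the last 3 symbols read; the second has 4 states tracking partial matches of the forbidden pattern `010`. A product state is a pair (one from each), accepting exactly when both do. Minimizing collapses redundant product states.
With 11 states:
          0    1  
>  s0     s1   s2 
   s1     s1   s3 
   s2     s4   s5 
   s3     s6   s5 
   s4     s7   s8 
   s5     s9  s10 
   s6     s6   s6 
 * s7     s1   s3 
 * s8     s6   s5 
 * s9     s7   s8 
 * s10    s9  s10 
(> = start, * = accepting)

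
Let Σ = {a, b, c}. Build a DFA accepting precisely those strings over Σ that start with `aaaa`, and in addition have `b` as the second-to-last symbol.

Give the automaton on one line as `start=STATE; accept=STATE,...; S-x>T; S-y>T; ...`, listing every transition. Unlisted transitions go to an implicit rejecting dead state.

Handle the two conditions separately and then intersect. The first has 6 states tracking whether the input so far still matches the prefix `aaaa`; the second has 13 states tracking the last 2 symbols read. A product state is a pair (one from each), accepting exactly when both do.
          a    b    c  
>  s0     s1   s2   s3 
   s1     s4   s5   s6 
   s2     s7   s8   s9 
   s3    s10  s11  s12 
   s4    s13   s5   s6 
   s5     s7   s8   s9 
   s6    s10  s11  s12 
   s7    s14   s5   s6 
   s8     s7   s8   s9 
   s9    s10  s11  s12 
   s10   s14   s5   s6 
   s11    s7   s8   s9 
   s12   s10  s11  s12 
   s13   s15   s5   s6 
   s14   s14   s5   s6 
   s15   s15  s16  s17 
   s16   s18  s19  s20 
   s17   s21  s22  s23 
 * s18   s15  s16  s17 
 * s19   s18  s19  s20 
 * s20   s21  s22  s23 
   s21   s15  s16  s17 
   s22   s18  s19  s20 
   s23   s21  s22  s23 
(> = start, * = accepting)

start=s0; accept=s18,s19,s20; s0-a>s1; s0-b>s2; s0-c>s3; s1-a>s4; s1-b>s5; s1-c>s6; s2-a>s7; s2-b>s8; s2-c>s9; s3-a>s10; s3-b>s11; s3-c>s12; s4-a>s13; s4-b>s5; s4-c>s6; s5-a>s7; s5-b>s8; s5-c>s9; s6-a>s10; s6-b>s11; s6-c>s12; s7-a>s14; s7-b>s5; s7-c>s6; s8-a>s7; s8-b>s8; s8-c>s9; s9-a>s10; s9-b>s11; s9-c>s12; s10-a>s14; s10-b>s5; s10-c>s6; s11-a>s7; s11-b>s8; s11-c>s9; s12-a>s10; s12-b>s11; s12-c>s12; s13-a>s15; s13-b>s5; s13-c>s6; s14-a>s14; s14-b>s5; s14-c>s6; s15-a>s15; s15-b>s16; s15-c>s17; s16-a>s18; s16-b>s19; s16-c>s20; s17-a>s21; s17-b>s22; s17-c>s23; s18-a>s15; s18-b>s16; s18-c>s17; s19-a>s18; s19-b>s19; s19-c>s20; s20-a>s21; s20-b>s22; s20-c>s23; s21-a>s15; s21-b>s16; s21-c>s17; s22-a>s18; s22-b>s19; s22-c>s20; s23-a>s21; s23-b>s22; s23-c>s23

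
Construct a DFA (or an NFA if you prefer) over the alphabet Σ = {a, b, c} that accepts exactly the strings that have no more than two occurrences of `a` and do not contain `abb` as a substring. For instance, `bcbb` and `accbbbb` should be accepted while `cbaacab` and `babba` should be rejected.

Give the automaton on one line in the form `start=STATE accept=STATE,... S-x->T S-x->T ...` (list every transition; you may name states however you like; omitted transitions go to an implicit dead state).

start=S0 accept=S0,S1,S2,S3,S4,S6,S7 S0-a->S1 S0-b->S0 S0-c->S0 S1-a->S2 S1-b->S3 S1-c->S4 S2-a->S5 S2-b->S6 S2-c->S7 S3-a->S2 S3-b->S8 S3-c->S4 S4-a->S2 S4-b->S4 S4-c->S4 S5-a->S5 S5-b->S9 S5-c->S10 S6-a->S5 S6-b->S11 S6-c->S7 S7-a->S5 S7-b->S7 S7-c->S7 S8-a->S11 S8-b->S8 S8-c->S8 S9-a->S5 S9-b->S12 S9-c->S10 S10-a->S5 S10-b->S10 S10-c->S10 S11-a->S12 S11-b->S11 S11-c->S11 S12-a->S12 S12-b->S12 S12-c->S12

Run two small machines in parallel and take their product. The first has 4 states tracking the count of `a`s, saturating at 3; the second has 4 states tracking partial matches of the forbidden pattern `abb`. A product state is a pair (one from each), accepting exactly when both do.
13 states suffice.
          a    b    c  
>* S0     S1   S0   S0 
 * S1     S2   S3   S4 
 * S2     S5   S6   S7 
 * S3     S2   S8   S4 
 * S4     S2   S4   S4 
   S5     S5   S9  S10 
 * S6     S5  S11   S7 
 * S7     S5   S7   S7 
   S8    S11   S8   S8 
   S9     S5  S12  S10 
   S10    S5  S10  S10 
   S11   S12  S11  S11 
   S12   S12  S12  S12 
(> = start, * = accepting)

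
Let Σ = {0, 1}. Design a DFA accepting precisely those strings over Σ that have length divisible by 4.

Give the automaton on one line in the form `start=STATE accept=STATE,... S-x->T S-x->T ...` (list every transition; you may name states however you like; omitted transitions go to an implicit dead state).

Only the length mod 4 matters, so use a 4-cycle: from any state, every input symbol moves to the next state, wrapping D back to A. Mark A accepting.
A 4-state machine:
       0  1 
>* A   B  B 
   B   C  C 
   C   D  D 
   D   A  A 
(> = start, * = accepting)

start=A accept=A A-0->B A-1->B B-0->C B-1->C C-0->D C-1->D D-0->A D-1->A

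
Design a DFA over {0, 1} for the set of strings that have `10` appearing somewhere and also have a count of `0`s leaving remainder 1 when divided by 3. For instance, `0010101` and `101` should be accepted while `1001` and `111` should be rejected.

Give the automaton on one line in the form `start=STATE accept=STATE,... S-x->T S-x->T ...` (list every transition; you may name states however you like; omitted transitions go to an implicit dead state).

start=q0 accept=q5 q0-0->q1 q0-1->q2 q1-0->q3 q1-1->q4 q2-0->q5 q2-1->q2 q3-0->q0 q3-1->q6 q4-0->q7 q4-1->q4 q5-0->q7 q5-1->q5 q6-0->q8 q6-1->q6 q7-0->q8 q7-1->q7 q8-0->q5 q8-1->q8

Run two small machines in parallel and take their product. The first has 3 states tracking whether and how much of `10` has been seen; the second has 3 states tracking the count of `0`s modulo 3. A product state is a pair (one from each), accepting exactly when both do.
A 9-state machine:
        0   1  
>  q0   q1  q2 
   q1   q3  q4 
   q2   q5  q2 
   q3   q0  q6 
   q4   q7  q4 
 * q5   q7  q5 
   q6   q8  q6 
   q7   q8  q7 
   q8   q5  q8 
(> = start, * = accepting)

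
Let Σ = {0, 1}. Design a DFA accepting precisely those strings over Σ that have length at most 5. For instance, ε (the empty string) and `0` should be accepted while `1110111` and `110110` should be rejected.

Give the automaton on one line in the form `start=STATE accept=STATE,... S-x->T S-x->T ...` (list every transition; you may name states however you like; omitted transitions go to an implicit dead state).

We only need to distinguish lengths 0, 1, …, 5, and '>5'. Chain A → B → C → D → E → F → G on every symbol, with G looping. Accepting states: {A, B, C, D, E, F}.
       0  1 
>* A   B  B 
 * B   C  C 
 * C   D  D 
 * D   E  E 
 * E   F  F 
 * F   G  G 
   G   G  G 
(> = start, * = accepting)

start=A accept=A,B,C,D,E,F A-0->B A-1->B B-0->C B-1->C C-0->D C-1->D D-0->E D-1->E E-0->F E-1->F F-0->G F-1->G G-0->G G-1->G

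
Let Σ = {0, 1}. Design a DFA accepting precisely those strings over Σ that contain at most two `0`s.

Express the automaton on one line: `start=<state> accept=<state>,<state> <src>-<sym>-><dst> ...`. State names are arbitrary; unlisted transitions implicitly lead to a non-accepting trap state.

start=S0 accept=S0,S1,S2 S0-0->S1 S0-1->S0 S1-0->S2 S1-1->S1 S2-0->S3 S2-1->S2 S3-0->S3 S3-1->S3

Count `0`s, saturating at 3: states S0 through S2 mean 0 through 2 `0`s seen; S3 means more than 2. Each `0` increments (capped at S3); other symbols loop. Accept from {S0, S1, S2}.
A 4-state machine:
        0   1  
>* S0   S1  S0 
 * S1   S2  S1 
 * S2   S3  S2 
   S3   S3  S3 
(> = start, * = accepting)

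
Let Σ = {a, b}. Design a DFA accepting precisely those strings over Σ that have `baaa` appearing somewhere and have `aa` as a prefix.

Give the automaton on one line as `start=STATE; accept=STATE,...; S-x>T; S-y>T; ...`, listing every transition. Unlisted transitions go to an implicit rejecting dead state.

Handle the two conditions separately and then intersect. One (5 states) tracks whether and how much of `baaa` has been seen; the other (4 states) tracks whether the input so far still matches the prefix `aa`. Each combined state is a pair, one component from each; accept when both components accept.
With 11 states:
          a    b  
>  S0     S1   S2 
   S1     S3   S2 
   S2     S4   S2 
   S3     S3   S5 
   S4     S6   S2 
   S5     S7   S5 
   S6     S8   S2 
   S7     S9   S5 
   S8     S8   S8 
   S9    S10   S5 
 * S10   S10  S10 
(> = start, * = accepting)

start=S0; accept=S10; S0-a>S1; S0-b>S2; S1-a>S3; S1-b>S2; S2-a>S4; S2-b>S2; S3-a>S3; S3-b>S5; S4-a>S6; S4-b>S2; S5-a>S7; S5-b>S5; S6-a>S8; S6-b>S2; S7-a>S9; S7-b>S5; S8-a>S8; S8-b>S8; S9-a>S10; S9-b>S5; S10-a>S10; S10-b>S10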